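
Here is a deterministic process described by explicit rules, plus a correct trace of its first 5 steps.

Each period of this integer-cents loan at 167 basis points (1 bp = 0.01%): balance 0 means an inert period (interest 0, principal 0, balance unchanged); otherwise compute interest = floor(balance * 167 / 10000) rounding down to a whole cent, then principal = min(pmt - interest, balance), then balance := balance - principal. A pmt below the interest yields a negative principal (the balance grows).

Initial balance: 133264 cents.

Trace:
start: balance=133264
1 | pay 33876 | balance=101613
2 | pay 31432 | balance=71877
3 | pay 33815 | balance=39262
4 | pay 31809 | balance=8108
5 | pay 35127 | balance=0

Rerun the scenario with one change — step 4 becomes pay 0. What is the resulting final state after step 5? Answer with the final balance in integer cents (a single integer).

5456

(re-executing from step 4 with the substitution; state before step 4: balance=39262)
4 | pay 0 | balance=39917
5 | pay 35127 | balance=5456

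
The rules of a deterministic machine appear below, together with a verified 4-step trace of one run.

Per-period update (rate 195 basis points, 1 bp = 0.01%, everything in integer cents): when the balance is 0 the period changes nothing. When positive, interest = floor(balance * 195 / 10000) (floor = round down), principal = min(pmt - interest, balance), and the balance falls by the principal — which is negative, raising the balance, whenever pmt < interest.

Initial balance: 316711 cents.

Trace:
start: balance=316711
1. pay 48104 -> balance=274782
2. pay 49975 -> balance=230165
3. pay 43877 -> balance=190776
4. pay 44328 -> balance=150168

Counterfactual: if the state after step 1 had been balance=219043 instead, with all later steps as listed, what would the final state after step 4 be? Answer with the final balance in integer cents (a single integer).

state after step 1 := balance=219043
2. pay 49975 -> balance=173339
3. pay 43877 -> balance=132842
4. pay 44328 -> balance=91104

91104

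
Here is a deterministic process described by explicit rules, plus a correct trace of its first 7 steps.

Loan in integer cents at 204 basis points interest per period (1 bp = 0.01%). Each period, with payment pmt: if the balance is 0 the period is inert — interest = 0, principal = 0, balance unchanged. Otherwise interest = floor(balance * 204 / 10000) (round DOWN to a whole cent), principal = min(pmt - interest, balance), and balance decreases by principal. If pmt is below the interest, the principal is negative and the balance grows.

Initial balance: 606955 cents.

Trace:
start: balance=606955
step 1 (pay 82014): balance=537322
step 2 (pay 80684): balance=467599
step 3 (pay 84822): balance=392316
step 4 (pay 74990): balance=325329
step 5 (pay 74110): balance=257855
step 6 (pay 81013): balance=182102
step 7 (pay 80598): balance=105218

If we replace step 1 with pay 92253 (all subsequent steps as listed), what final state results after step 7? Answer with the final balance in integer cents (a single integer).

93658

(re-executing from step 1 with the substitution; state before step 1: balance=606955)
step 1 (pay 92253): balance=527083
step 2 (pay 80684): balance=457151
step 3 (pay 84822): balance=381654
step 4 (pay 74990): balance=314449
step 5 (pay 74110): balance=246753
step 6 (pay 81013): balance=170773
step 7 (pay 80598): balance=93658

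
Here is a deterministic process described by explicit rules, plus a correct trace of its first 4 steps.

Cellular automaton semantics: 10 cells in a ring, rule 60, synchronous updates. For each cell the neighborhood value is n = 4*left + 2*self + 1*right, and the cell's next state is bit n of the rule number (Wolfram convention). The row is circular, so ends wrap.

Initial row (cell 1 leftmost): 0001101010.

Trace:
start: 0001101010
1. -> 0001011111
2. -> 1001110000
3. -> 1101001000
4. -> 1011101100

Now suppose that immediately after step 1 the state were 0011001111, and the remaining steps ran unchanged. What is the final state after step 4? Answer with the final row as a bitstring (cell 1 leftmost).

state after step 1 := 0011001111
2. -> 1010101000
3. -> 1111111100
4. -> 1000000010

1000000010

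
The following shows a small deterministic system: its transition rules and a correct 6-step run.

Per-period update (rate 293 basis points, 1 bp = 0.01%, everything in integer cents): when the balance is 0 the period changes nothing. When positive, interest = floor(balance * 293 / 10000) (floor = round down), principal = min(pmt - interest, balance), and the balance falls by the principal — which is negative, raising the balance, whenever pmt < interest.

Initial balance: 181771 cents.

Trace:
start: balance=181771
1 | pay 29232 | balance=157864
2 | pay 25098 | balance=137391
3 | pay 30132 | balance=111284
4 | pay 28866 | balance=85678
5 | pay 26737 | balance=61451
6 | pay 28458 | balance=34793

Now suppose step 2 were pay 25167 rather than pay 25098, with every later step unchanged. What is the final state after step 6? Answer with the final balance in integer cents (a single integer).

(re-executing from step 2 with the substitution; state before step 2: balance=157864)
2 | pay 25167 | balance=137322
3 | pay 30132 | balance=111213
4 | pay 28866 | balance=85605
5 | pay 26737 | balance=61376
6 | pay 28458 | balance=34716

34716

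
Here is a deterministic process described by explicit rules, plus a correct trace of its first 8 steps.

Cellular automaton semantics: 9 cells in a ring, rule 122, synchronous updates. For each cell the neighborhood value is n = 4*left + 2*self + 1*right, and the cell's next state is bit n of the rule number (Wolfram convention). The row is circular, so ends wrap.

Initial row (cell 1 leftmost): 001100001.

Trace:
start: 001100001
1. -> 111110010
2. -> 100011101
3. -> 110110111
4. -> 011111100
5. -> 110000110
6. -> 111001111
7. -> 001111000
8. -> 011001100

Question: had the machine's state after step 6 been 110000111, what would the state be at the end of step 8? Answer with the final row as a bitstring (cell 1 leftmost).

111111110

state after step 6 := 110000111
7. -> 011001100
8. -> 111111110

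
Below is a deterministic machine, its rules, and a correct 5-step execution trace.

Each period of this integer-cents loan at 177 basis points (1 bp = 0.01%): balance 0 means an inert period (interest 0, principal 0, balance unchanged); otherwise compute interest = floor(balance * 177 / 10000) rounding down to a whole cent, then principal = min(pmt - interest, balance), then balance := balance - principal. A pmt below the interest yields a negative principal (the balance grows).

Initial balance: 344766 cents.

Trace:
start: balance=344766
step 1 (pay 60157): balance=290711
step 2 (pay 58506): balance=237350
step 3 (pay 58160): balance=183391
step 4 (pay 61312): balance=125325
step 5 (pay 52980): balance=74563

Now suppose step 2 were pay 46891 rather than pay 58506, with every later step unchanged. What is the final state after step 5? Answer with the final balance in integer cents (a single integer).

86805

(re-executing from step 2 with the substitution; state before step 2: balance=290711)
step 2 (pay 46891): balance=248965
step 3 (pay 58160): balance=195211
step 4 (pay 61312): balance=137354
step 5 (pay 52980): balance=86805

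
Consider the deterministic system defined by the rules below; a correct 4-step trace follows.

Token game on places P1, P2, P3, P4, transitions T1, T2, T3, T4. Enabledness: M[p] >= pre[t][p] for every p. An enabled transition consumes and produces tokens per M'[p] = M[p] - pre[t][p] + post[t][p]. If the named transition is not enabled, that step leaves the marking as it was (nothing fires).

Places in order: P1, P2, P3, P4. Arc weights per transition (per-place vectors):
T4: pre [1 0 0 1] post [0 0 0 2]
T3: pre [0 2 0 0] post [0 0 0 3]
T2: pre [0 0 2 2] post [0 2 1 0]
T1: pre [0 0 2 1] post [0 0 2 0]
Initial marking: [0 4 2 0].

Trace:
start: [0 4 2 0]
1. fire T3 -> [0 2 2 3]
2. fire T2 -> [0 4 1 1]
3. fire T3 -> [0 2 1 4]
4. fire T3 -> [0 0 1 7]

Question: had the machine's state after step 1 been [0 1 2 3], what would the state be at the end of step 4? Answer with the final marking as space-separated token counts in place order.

0 1 1 4

state after step 1 := [0 1 2 3]
2. fire T2 -> [0 3 1 1]
3. fire T3 -> [0 1 1 4]
4. fire T3 -> [0 1 1 4]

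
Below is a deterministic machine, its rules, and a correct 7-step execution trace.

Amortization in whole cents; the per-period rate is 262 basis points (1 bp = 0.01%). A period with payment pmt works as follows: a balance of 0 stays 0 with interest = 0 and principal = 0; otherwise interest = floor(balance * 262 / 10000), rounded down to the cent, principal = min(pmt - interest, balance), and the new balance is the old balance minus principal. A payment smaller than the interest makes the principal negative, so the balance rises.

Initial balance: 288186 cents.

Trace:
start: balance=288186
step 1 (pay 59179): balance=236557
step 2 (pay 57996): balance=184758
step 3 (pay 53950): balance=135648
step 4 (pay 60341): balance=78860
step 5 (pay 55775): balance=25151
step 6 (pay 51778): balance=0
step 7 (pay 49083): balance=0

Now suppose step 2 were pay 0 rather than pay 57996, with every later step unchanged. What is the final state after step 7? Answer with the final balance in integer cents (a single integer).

(re-executing from step 2 with the substitution; state before step 2: balance=236557)
step 2 (pay 0): balance=242754
step 3 (pay 53950): balance=195164
step 4 (pay 60341): balance=139936
step 5 (pay 55775): balance=87827
step 6 (pay 51778): balance=38350
step 7 (pay 49083): balance=0

0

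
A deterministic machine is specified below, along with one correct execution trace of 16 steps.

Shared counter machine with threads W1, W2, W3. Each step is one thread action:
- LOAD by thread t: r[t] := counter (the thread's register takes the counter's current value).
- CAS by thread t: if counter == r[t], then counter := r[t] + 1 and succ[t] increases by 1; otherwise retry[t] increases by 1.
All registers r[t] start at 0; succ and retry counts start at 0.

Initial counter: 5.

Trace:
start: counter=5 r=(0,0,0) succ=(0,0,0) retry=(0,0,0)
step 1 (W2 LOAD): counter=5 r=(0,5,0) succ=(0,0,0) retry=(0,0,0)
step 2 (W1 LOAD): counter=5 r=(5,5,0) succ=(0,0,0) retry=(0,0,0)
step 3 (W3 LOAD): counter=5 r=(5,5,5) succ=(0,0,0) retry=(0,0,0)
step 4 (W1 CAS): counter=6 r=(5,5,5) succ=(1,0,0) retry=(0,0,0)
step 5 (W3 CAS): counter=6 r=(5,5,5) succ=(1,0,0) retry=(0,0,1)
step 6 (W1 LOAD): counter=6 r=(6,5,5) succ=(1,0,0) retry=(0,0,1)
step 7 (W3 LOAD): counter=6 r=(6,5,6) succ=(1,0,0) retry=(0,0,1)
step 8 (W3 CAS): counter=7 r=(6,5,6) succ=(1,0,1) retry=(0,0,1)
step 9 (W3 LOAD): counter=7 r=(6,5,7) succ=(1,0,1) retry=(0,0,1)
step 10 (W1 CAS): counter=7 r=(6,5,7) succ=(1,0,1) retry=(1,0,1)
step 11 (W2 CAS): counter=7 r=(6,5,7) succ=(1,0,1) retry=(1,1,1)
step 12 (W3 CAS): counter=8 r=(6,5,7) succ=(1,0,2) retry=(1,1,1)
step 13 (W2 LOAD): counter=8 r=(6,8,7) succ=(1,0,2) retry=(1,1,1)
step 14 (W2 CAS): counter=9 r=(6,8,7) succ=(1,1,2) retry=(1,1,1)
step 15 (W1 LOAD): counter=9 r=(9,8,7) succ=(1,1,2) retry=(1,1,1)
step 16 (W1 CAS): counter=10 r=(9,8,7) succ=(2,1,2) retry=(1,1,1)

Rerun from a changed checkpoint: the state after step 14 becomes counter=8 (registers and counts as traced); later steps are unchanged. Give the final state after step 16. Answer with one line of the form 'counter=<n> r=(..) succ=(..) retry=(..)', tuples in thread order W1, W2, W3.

counter=9 r=(8,8,7) succ=(2,1,2) retry=(1,1,1)

state after step 14 := counter=8 r=(6,8,7) succ=(1,1,2) retry=(1,1,1)
step 15 (W1 LOAD): counter=8 r=(8,8,7) succ=(1,1,2) retry=(1,1,1)
step 16 (W1 CAS): counter=9 r=(8,8,7) succ=(2,1,2) retry=(1,1,1)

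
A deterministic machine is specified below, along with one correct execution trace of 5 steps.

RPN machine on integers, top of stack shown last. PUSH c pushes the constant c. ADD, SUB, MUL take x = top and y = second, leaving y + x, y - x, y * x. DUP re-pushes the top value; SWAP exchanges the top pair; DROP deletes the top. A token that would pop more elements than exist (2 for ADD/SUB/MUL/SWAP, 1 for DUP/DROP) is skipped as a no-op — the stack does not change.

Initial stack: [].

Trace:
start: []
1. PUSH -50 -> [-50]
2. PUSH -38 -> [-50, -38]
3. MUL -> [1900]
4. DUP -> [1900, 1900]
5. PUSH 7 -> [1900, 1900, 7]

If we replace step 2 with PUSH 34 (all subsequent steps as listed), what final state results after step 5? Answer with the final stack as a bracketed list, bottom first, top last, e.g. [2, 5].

(re-executing from step 2 with the substitution; state before step 2: [-50])
2. PUSH 34 -> [-50, 34]
3. MUL -> [-1700]
4. DUP -> [-1700, -1700]
5. PUSH 7 -> [-1700, -1700, 7]

[-1700, -1700, 7]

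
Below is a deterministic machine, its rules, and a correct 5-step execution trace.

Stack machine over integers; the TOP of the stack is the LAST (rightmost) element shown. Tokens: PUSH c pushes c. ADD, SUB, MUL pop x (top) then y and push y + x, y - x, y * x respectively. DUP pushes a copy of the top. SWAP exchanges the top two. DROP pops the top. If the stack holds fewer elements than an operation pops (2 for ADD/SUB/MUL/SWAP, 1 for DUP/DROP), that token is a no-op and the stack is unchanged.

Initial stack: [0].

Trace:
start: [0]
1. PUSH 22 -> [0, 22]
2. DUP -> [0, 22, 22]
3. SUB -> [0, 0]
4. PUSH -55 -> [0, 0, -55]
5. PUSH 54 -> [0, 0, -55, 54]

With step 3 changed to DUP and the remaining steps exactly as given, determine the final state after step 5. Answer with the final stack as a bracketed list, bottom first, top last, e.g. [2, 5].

(re-executing from step 3 with the substitution; state before step 3: [0, 22, 22])
3. DUP -> [0, 22, 22, 22]
4. PUSH -55 -> [0, 22, 22, 22, -55]
5. PUSH 54 -> [0, 22, 22, 22, -55, 54]

[0, 22, 22, 22, -55, 54]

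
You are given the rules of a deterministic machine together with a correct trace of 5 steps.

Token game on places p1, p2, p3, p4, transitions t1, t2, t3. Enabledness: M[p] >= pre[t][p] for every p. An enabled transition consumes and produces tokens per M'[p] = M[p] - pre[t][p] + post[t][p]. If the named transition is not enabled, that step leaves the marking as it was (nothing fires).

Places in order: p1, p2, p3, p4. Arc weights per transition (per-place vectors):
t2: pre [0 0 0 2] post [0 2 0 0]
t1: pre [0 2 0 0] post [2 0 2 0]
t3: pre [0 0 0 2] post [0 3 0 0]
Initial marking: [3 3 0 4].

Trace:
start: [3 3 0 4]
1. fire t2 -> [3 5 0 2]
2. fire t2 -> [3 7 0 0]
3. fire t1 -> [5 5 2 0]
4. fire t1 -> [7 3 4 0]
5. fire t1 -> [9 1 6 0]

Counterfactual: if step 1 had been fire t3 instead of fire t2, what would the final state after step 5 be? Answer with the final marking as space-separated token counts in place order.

9 2 6 0

(re-executing from step 1 with the substitution; state before step 1: [3 3 0 4])
1. fire t3 -> [3 6 0 2]
2. fire t2 -> [3 8 0 0]
3. fire t1 -> [5 6 2 0]
4. fire t1 -> [7 4 4 0]
5. fire t1 -> [9 2 6 0]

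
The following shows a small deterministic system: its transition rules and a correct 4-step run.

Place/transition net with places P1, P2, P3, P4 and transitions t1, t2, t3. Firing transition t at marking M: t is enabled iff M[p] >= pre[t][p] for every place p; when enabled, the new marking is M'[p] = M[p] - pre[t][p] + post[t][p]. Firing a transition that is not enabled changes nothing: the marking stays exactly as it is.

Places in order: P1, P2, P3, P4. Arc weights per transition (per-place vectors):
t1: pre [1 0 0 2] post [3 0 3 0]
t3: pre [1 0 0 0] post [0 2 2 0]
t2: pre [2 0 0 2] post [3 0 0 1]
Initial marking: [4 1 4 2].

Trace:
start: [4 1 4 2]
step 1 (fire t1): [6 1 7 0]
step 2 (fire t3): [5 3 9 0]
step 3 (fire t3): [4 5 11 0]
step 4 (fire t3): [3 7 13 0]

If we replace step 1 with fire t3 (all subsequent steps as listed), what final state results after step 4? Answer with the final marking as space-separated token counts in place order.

0 9 12 2

(re-executing from step 1 with the substitution; state before step 1: [4 1 4 2])
step 1 (fire t3): [3 3 6 2]
step 2 (fire t3): [2 5 8 2]
step 3 (fire t3): [1 7 10 2]
step 4 (fire t3): [0 9 12 2]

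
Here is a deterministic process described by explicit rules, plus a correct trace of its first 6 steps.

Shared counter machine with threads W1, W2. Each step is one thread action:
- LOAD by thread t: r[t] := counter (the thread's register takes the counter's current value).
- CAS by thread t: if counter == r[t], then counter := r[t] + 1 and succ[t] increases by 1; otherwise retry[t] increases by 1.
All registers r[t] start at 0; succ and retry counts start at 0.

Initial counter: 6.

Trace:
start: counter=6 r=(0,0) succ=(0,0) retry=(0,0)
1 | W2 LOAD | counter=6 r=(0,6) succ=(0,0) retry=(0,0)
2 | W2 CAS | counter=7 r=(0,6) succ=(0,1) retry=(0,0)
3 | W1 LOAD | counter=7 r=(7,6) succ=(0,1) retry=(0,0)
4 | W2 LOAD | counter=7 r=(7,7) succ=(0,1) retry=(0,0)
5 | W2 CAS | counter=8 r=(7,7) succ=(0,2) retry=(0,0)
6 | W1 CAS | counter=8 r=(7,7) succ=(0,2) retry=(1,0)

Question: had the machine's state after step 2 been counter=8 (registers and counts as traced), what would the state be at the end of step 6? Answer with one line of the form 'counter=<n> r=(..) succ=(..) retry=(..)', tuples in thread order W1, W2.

state after step 2 := counter=8 r=(0,6) succ=(0,1) retry=(0,0)
3 | W1 LOAD | counter=8 r=(8,6) succ=(0,1) retry=(0,0)
4 | W2 LOAD | counter=8 r=(8,8) succ=(0,1) retry=(0,0)
5 | W2 CAS | counter=9 r=(8,8) succ=(0,2) retry=(0,0)
6 | W1 CAS | counter=9 r=(8,8) succ=(0,2) retry=(1,0)

counter=9 r=(8,8) succ=(0,2) retry=(1,0)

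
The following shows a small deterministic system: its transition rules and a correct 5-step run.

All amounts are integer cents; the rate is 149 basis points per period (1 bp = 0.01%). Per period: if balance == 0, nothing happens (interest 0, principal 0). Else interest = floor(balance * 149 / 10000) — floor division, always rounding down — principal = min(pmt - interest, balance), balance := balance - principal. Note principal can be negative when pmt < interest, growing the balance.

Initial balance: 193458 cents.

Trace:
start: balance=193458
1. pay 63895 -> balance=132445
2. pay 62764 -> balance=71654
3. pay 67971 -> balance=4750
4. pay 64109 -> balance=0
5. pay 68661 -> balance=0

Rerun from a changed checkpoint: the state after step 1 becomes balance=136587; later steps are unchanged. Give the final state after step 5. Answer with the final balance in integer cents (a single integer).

0

state after step 1 := balance=136587
2. pay 62764 -> balance=75858
3. pay 67971 -> balance=9017
4. pay 64109 -> balance=0
5. pay 68661 -> balance=0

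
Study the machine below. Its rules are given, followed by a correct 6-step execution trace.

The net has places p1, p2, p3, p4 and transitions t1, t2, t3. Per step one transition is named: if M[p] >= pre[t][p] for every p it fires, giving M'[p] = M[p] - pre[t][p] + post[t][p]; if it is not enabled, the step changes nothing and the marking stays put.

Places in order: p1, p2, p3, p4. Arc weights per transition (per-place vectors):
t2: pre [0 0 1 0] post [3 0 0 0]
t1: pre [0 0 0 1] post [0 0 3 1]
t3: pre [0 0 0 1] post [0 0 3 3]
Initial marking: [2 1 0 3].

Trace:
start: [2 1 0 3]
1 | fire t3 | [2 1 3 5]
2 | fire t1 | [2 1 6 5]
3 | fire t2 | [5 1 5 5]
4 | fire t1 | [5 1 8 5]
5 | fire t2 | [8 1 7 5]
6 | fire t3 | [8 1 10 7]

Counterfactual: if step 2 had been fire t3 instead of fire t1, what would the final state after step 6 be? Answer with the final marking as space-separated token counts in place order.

8 1 10 9

(re-executing from step 2 with the substitution; state before step 2: [2 1 3 5])
2 | fire t3 | [2 1 6 7]
3 | fire t2 | [5 1 5 7]
4 | fire t1 | [5 1 8 7]
5 | fire t2 | [8 1 7 7]
6 | fire t3 | [8 1 10 9]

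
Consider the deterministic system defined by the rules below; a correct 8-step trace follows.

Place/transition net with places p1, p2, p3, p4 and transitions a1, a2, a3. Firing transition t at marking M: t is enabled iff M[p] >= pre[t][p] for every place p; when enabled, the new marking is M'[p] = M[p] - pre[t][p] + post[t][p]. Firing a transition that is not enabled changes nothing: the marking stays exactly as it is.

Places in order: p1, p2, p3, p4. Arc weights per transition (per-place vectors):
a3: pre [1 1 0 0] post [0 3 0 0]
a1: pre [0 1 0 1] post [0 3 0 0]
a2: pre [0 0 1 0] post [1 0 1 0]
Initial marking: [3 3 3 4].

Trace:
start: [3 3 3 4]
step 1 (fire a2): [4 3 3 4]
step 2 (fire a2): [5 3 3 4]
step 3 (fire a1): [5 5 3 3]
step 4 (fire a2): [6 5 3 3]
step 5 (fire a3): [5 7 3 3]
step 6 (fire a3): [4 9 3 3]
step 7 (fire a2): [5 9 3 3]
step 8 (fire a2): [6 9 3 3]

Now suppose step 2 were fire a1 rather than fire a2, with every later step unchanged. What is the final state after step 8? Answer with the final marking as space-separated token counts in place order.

5 11 3 2

(re-executing from step 2 with the substitution; state before step 2: [4 3 3 4])
step 2 (fire a1): [4 5 3 3]
step 3 (fire a1): [4 7 3 2]
step 4 (fire a2): [5 7 3 2]
step 5 (fire a3): [4 9 3 2]
step 6 (fire a3): [3 11 3 2]
step 7 (fire a2): [4 11 3 2]
step 8 (fire a2): [5 11 3 2]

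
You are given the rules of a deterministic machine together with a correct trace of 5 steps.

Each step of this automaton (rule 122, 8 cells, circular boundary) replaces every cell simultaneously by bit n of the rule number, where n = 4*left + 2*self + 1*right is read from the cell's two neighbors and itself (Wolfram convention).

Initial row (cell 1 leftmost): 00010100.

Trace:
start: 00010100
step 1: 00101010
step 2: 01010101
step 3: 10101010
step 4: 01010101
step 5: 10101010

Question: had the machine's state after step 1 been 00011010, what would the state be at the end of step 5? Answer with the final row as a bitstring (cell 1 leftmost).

state after step 1 := 00011010
step 2: 00111101
step 3: 11100110
step 4: 10111111
step 5: 11100000

11100000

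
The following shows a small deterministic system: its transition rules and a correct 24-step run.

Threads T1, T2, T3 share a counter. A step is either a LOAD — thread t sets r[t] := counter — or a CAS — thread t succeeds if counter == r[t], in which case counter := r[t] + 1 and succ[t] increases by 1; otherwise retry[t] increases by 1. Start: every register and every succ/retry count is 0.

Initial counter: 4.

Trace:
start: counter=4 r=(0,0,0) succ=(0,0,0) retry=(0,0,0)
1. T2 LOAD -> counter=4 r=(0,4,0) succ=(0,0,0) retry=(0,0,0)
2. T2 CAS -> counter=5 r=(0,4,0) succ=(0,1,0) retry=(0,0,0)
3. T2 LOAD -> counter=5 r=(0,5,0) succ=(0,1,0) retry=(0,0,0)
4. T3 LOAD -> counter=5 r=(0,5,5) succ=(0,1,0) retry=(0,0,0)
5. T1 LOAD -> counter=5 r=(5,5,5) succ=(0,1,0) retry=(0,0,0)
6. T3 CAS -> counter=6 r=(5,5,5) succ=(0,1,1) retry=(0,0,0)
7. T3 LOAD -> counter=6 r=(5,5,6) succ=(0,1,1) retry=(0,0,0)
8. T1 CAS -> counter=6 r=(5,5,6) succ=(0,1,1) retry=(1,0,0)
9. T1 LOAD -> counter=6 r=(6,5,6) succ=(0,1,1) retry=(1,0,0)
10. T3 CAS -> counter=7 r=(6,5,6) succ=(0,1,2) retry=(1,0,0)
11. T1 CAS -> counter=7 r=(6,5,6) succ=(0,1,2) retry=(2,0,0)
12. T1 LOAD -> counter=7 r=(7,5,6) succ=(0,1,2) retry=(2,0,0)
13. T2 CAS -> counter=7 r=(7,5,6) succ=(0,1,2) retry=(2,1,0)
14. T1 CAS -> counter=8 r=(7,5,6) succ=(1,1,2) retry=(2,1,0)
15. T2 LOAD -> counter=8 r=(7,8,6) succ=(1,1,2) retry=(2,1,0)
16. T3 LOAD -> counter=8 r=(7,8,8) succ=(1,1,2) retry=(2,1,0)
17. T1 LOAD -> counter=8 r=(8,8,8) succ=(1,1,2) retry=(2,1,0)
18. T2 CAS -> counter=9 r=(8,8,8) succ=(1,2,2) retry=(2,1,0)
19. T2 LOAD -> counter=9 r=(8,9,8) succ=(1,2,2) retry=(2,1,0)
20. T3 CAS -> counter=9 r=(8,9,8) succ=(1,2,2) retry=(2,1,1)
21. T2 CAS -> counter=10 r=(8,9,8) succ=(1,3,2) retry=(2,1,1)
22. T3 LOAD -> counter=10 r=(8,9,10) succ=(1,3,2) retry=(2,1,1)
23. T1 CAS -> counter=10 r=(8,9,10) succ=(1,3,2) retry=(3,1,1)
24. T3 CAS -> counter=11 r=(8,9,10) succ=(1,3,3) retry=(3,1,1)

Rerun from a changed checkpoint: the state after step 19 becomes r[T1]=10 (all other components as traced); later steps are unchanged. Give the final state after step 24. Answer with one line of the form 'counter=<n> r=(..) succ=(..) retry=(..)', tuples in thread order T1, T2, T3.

state after step 19 := counter=9 r=(10,9,8) succ=(1,2,2) retry=(2,1,0)
20. T3 CAS -> counter=9 r=(10,9,8) succ=(1,2,2) retry=(2,1,1)
21. T2 CAS -> counter=10 r=(10,9,8) succ=(1,3,2) retry=(2,1,1)
22. T3 LOAD -> counter=10 r=(10,9,10) succ=(1,3,2) retry=(2,1,1)
23. T1 CAS -> counter=11 r=(10,9,10) succ=(2,3,2) retry=(2,1,1)
24. T3 CAS -> counter=11 r=(10,9,10) succ=(2,3,2) retry=(2,1,2)

counter=11 r=(10,9,10) succ=(2,3,2) retry=(2,1,2)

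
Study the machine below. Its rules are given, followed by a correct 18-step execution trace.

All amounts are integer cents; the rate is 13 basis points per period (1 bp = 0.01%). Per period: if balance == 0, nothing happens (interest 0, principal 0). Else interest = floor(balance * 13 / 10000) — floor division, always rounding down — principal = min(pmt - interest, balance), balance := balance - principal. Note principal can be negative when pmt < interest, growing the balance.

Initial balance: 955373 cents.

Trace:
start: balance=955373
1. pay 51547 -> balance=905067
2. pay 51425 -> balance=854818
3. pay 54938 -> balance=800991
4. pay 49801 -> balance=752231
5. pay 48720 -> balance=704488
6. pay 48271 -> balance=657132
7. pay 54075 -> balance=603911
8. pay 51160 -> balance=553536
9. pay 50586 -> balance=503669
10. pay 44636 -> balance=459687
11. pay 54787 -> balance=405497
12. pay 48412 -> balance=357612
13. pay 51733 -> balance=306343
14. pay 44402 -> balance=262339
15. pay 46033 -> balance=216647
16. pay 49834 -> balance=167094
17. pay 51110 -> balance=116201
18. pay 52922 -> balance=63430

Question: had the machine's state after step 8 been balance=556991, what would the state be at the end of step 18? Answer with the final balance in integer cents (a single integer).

66930

state after step 8 := balance=556991
9. pay 50586 -> balance=507129
10. pay 44636 -> balance=463152
11. pay 54787 -> balance=408967
12. pay 48412 -> balance=361086
13. pay 51733 -> balance=309822
14. pay 44402 -> balance=265822
15. pay 46033 -> balance=220134
16. pay 49834 -> balance=170586
17. pay 51110 -> balance=119697
18. pay 52922 -> balance=66930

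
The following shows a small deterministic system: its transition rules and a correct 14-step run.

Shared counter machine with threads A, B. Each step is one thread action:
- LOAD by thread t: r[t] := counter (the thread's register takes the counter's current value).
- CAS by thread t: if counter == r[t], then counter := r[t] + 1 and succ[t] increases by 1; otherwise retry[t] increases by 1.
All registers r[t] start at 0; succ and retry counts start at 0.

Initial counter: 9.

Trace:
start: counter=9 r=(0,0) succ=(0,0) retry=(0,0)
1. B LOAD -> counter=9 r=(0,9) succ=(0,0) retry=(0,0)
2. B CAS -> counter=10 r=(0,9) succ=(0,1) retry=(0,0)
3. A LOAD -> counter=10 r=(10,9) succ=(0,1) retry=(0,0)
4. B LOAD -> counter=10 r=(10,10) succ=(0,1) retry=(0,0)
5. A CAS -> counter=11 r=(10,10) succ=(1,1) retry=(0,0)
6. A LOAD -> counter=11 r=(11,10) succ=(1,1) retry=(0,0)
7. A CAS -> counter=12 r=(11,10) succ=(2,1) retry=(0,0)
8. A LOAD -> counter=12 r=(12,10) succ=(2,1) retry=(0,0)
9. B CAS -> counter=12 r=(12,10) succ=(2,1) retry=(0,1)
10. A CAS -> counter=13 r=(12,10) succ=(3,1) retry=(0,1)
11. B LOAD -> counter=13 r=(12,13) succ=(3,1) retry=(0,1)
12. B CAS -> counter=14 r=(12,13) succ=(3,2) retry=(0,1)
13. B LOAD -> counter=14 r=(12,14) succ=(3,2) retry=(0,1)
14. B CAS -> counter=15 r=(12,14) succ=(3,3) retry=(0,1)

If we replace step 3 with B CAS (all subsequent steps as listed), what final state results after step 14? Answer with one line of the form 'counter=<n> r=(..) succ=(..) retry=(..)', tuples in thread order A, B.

counter=14 r=(11,13) succ=(2,3) retry=(1,2)

(re-executing from step 3 with the substitution; state before step 3: counter=10 r=(0,9) succ=(0,1) retry=(0,0))
3. B CAS -> counter=10 r=(0,9) succ=(0,1) retry=(0,1)
4. B LOAD -> counter=10 r=(0,10) succ=(0,1) retry=(0,1)
5. A CAS -> counter=10 r=(0,10) succ=(0,1) retry=(1,1)
6. A LOAD -> counter=10 r=(10,10) succ=(0,1) retry=(1,1)
7. A CAS -> counter=11 r=(10,10) succ=(1,1) retry=(1,1)
8. A LOAD -> counter=11 r=(11,10) succ=(1,1) retry=(1,1)
9. B CAS -> counter=11 r=(11,10) succ=(1,1) retry=(1,2)
10. A CAS -> counter=12 r=(11,10) succ=(2,1) retry=(1,2)
11. B LOAD -> counter=12 r=(11,12) succ=(2,1) retry=(1,2)
12. B CAS -> counter=13 r=(11,12) succ=(2,2) retry=(1,2)
13. B LOAD -> counter=13 r=(11,13) succ=(2,2) retry=(1,2)
14. B CAS -> counter=14 r=(11,13) succ=(2,3) retry=(1,2)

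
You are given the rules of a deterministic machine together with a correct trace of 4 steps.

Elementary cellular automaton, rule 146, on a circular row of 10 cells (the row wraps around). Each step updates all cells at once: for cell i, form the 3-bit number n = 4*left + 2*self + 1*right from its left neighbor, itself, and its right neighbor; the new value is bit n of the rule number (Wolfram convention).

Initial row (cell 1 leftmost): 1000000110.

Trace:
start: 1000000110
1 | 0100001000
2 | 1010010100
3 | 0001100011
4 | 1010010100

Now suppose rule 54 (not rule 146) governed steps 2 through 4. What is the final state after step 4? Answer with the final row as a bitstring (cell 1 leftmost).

(re-executing steps 2..4 under rule 54; state before step 2: 0100001000)
2 | 1110011100
3 | 0001100011
4 | 1010010100

1010010100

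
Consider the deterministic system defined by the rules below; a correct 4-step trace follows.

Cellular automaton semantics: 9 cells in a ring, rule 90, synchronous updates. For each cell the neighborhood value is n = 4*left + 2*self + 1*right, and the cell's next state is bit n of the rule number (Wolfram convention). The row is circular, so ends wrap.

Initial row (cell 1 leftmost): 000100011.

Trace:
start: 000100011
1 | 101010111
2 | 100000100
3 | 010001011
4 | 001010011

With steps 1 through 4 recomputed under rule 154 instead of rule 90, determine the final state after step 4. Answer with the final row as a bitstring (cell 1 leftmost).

(re-executing steps 1..4 under rule 154; state before step 1: 000100011)
1 | 101010110
2 | 000000100
3 | 000001010
4 | 000010001

000010001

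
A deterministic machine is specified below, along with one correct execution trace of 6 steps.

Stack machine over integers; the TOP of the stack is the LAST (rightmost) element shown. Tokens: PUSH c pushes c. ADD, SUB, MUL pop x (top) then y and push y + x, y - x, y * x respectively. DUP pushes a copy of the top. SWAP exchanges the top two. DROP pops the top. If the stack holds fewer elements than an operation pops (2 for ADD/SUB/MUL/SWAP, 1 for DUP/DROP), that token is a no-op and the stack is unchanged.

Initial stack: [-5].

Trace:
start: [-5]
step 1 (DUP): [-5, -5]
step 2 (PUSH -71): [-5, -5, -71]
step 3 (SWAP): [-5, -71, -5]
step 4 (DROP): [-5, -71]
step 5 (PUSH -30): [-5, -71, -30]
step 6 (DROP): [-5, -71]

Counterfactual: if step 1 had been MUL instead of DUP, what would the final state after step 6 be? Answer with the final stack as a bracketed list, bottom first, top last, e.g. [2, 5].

[-71]

(re-executing from step 1 with the substitution; state before step 1: [-5])
step 1 (MUL): [-5]
step 2 (PUSH -71): [-5, -71]
step 3 (SWAP): [-71, -5]
step 4 (DROP): [-71]
step 5 (PUSH -30): [-71, -30]
step 6 (DROP): [-71]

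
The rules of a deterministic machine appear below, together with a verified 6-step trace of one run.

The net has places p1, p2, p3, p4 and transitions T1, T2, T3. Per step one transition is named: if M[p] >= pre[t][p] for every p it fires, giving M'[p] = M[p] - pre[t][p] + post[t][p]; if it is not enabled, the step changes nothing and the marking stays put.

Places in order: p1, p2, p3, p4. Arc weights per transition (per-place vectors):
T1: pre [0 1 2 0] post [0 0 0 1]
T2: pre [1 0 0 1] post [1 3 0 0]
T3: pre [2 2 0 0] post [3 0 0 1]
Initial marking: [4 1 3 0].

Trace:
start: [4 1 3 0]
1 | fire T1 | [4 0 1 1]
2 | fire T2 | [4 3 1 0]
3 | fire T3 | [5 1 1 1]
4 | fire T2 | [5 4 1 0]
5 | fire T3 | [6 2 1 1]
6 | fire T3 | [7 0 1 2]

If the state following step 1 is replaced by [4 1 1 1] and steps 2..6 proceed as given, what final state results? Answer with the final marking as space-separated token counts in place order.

7 1 1 2

state after step 1 := [4 1 1 1]
2 | fire T2 | [4 4 1 0]
3 | fire T3 | [5 2 1 1]
4 | fire T2 | [5 5 1 0]
5 | fire T3 | [6 3 1 1]
6 | fire T3 | [7 1 1 2]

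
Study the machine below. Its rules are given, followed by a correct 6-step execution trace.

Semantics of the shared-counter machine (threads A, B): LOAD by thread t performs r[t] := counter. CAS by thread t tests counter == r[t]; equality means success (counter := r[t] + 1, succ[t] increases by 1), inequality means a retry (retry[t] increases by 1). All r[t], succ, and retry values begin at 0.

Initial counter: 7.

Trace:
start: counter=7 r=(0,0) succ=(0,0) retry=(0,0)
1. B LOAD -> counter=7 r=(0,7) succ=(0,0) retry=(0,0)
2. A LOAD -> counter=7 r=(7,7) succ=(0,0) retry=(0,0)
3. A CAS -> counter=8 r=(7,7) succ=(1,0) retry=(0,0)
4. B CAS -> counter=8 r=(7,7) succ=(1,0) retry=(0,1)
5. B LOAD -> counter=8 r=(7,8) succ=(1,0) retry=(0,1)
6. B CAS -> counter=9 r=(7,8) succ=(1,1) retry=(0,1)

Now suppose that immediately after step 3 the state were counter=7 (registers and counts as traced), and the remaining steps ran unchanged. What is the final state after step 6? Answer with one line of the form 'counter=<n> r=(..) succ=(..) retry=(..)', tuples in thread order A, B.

state after step 3 := counter=7 r=(7,7) succ=(1,0) retry=(0,0)
4. B CAS -> counter=8 r=(7,7) succ=(1,1) retry=(0,0)
5. B LOAD -> counter=8 r=(7,8) succ=(1,1) retry=(0,0)
6. B CAS -> counter=9 r=(7,8) succ=(1,2) retry=(0,0)

counter=9 r=(7,8) succ=(1,2) retry=(0,0)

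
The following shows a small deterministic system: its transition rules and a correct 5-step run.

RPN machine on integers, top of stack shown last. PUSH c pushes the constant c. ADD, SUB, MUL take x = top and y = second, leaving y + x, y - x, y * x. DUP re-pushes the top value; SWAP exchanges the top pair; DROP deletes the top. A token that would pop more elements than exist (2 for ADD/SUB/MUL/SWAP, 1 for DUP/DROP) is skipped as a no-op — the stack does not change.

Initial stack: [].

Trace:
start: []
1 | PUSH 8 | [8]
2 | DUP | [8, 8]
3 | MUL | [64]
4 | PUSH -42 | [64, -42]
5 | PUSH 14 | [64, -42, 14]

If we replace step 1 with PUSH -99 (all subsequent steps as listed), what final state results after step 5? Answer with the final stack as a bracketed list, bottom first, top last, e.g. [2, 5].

(re-executing from step 1 with the substitution; state before step 1: [])
1 | PUSH -99 | [-99]
2 | DUP | [-99, -99]
3 | MUL | [9801]
4 | PUSH -42 | [9801, -42]
5 | PUSH 14 | [9801, -42, 14]

[9801, -42, 14]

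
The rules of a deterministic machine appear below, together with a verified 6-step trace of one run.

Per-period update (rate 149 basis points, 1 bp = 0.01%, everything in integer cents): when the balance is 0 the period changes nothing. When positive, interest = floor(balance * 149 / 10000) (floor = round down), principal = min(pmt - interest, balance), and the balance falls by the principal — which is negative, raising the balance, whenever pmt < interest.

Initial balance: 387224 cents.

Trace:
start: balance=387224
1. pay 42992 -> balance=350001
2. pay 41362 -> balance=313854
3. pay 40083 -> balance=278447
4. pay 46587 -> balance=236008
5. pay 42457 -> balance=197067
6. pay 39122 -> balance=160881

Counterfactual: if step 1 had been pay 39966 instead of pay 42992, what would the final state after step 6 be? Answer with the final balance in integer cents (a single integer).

(re-executing from step 1 with the substitution; state before step 1: balance=387224)
1. pay 39966 -> balance=353027
2. pay 41362 -> balance=316925
3. pay 40083 -> balance=281564
4. pay 46587 -> balance=239172
5. pay 42457 -> balance=200278
6. pay 39122 -> balance=164140

164140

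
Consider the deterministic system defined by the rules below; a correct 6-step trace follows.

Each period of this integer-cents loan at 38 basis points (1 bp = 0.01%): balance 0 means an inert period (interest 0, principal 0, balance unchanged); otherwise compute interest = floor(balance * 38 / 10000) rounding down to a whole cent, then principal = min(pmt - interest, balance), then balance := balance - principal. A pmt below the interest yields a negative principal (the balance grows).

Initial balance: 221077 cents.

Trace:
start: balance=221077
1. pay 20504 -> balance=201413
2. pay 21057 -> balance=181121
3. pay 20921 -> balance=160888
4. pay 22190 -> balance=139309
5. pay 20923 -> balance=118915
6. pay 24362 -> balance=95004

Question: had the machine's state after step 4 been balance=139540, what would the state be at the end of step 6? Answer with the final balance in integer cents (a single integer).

state after step 4 := balance=139540
5. pay 20923 -> balance=119147
6. pay 24362 -> balance=95237

95237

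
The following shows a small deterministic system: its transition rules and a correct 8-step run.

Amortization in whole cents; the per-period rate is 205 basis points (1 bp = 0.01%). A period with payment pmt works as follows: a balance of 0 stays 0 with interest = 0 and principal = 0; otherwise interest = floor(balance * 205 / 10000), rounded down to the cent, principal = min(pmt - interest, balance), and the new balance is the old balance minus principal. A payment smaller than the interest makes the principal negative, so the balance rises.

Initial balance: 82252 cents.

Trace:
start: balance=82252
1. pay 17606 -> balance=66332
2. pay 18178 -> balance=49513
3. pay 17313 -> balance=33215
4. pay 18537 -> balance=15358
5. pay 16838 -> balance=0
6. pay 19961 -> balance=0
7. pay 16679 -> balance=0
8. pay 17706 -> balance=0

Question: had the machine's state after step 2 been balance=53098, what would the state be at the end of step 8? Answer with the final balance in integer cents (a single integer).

0

state after step 2 := balance=53098
3. pay 17313 -> balance=36873
4. pay 18537 -> balance=19091
5. pay 16838 -> balance=2644
6. pay 19961 -> balance=0
7. pay 16679 -> balance=0
8. pay 17706 -> balance=0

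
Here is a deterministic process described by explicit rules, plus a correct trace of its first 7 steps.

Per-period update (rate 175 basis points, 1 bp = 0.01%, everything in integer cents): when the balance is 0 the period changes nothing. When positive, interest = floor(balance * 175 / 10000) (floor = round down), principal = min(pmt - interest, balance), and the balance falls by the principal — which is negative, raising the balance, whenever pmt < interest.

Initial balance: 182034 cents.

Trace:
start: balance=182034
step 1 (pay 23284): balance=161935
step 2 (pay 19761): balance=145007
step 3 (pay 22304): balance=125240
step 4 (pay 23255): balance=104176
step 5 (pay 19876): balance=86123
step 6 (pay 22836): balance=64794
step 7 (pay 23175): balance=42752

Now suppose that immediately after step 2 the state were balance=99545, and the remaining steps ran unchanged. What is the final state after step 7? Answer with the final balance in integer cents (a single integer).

state after step 2 := balance=99545
step 3 (pay 22304): balance=78983
step 4 (pay 23255): balance=57110
step 5 (pay 19876): balance=38233
step 6 (pay 22836): balance=16066
step 7 (pay 23175): balance=0

0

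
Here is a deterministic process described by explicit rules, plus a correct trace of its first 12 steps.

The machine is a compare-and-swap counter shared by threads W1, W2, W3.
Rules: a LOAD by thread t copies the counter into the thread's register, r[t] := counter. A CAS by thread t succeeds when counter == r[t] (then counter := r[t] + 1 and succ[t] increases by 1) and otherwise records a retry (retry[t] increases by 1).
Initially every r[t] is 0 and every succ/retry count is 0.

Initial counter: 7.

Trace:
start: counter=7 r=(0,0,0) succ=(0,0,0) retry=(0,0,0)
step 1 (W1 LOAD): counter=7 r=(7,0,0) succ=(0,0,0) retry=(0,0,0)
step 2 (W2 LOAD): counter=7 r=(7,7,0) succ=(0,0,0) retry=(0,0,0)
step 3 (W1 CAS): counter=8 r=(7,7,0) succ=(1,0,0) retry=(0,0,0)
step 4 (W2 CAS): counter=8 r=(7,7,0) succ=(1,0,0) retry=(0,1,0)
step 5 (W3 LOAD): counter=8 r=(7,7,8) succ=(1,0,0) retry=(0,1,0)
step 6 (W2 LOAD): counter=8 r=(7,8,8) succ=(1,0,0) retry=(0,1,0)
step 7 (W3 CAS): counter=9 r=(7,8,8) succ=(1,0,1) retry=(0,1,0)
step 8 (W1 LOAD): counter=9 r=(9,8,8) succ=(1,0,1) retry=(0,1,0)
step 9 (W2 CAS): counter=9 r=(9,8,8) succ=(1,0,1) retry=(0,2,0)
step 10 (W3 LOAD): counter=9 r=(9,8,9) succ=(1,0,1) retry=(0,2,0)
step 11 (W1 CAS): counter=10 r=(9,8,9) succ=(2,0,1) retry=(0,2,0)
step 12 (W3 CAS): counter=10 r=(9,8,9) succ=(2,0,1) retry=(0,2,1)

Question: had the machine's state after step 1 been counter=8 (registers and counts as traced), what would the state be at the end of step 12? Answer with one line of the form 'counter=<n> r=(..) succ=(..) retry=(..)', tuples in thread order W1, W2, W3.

counter=11 r=(10,9,10) succ=(1,1,1) retry=(1,1,1)

state after step 1 := counter=8 r=(7,0,0) succ=(0,0,0) retry=(0,0,0)
step 2 (W2 LOAD): counter=8 r=(7,8,0) succ=(0,0,0) retry=(0,0,0)
step 3 (W1 CAS): counter=8 r=(7,8,0) succ=(0,0,0) retry=(1,0,0)
step 4 (W2 CAS): counter=9 r=(7,8,0) succ=(0,1,0) retry=(1,0,0)
step 5 (W3 LOAD): counter=9 r=(7,8,9) succ=(0,1,0) retry=(1,0,0)
step 6 (W2 LOAD): counter=9 r=(7,9,9) succ=(0,1,0) retry=(1,0,0)
step 7 (W3 CAS): counter=10 r=(7,9,9) succ=(0,1,1) retry=(1,0,0)
step 8 (W1 LOAD): counter=10 r=(10,9,9) succ=(0,1,1) retry=(1,0,0)
step 9 (W2 CAS): counter=10 r=(10,9,9) succ=(0,1,1) retry=(1,1,0)
step 10 (W3 LOAD): counter=10 r=(10,9,10) succ=(0,1,1) retry=(1,1,0)
step 11 (W1 CAS): counter=11 r=(10,9,10) succ=(1,1,1) retry=(1,1,0)
step 12 (W3 CAS): counter=11 r=(10,9,10) succ=(1,1,1) retry=(1,1,1)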